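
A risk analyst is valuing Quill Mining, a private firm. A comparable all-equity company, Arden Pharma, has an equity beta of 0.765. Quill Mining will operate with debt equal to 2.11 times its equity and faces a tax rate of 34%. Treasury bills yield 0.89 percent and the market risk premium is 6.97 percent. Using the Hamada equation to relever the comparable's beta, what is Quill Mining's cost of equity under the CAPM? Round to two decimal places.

13.65%

β_L = β_U × [1 + (1 − t)(D/E)] = 0.765 × [1 + (1 − 0.34) × 2.11]
    = 0.765 × [1 + 0.66 × 2.11] = 0.765 × 2.3926 = 1.8303
E(R) = R_f + β_L × MRP = 0.89% + 1.8303 × 6.97% = 13.65%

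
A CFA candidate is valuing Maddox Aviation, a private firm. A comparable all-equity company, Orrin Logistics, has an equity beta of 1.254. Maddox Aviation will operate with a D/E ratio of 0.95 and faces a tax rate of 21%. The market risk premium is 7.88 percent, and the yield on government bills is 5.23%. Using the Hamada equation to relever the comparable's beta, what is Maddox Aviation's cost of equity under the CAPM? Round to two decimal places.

β_L = β_U × [1 + (1 − t)(D/E)] = 1.254 × [1 + (1 − 0.21) × 0.95]
    = 1.254 × [1 + 0.79 × 0.95] = 1.254 × 1.7505 = 2.1951
E(R) = R_f + β_L × MRP = 5.23% + 2.1951 × 7.88% = 22.53%

22.53%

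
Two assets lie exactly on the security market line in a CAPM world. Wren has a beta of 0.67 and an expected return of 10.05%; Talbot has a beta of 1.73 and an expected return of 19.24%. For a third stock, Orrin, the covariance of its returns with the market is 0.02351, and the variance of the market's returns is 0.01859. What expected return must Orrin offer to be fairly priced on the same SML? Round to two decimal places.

MRP = (19.24% − 10.05%) / (1.73 − 0.67) = 8.6698%
R_f = 10.05% − 0.67 × 8.6698% = 4.2412%
β_Orrin = Cov / Var(R_m) = 0.02351 / 0.01859 = 1.2647
E(R_Orrin) = R_f + β × MRP = 4.2412% + 1.2647 × 8.6698% = 15.21%

15.21%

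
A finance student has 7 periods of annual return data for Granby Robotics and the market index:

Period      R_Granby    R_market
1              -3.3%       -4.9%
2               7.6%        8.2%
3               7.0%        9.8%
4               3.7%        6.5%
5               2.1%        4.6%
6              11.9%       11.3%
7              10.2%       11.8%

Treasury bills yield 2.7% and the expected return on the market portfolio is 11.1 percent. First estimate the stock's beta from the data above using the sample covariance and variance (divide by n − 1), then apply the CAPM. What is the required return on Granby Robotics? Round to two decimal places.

9.94%

Mean R_i = (-3.3 + 7.6 + 7.0 + 3.7 + 2.1 + 11.9 + 10.2) / 7 = 5.6000%
Mean R_m = (-4.9 + 8.2 + 9.8 + 6.5 + 4.6 + 11.3 + 11.8) / 7 = 6.7571%
Σ(R_i − R̄_i)(R_m − R̄_m) = 170.7500  ⇒  Cov = 170.7500 / 6 = 28.4583
Σ(R_m − R̄_m)² = 198.0171  ⇒  Var(R_m) = 198.0171 / 6 = 33.0029
β = Cov / Var(R_m) = 28.4583 / 33.0029 = 0.8623
MRP = 11.1% − 2.7% = 8.40%
E(R) = R_f + β × MRP = 2.7% + 0.8623 × 8.4% = 9.94%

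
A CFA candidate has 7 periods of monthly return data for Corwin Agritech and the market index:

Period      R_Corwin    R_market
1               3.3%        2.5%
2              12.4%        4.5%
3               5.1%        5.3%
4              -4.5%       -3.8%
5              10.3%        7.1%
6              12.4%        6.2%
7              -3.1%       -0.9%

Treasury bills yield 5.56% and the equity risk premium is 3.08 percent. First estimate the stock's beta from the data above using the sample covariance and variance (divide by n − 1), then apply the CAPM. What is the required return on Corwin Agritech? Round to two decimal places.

Mean R_i = (3.3 + 12.4 + 5.1 − 4.5 + 10.3 + 12.4 − 3.1) / 7 = 5.1286%
Mean R_m = (2.5 + 4.5 + 5.3 − 3.8 + 7.1 + 6.2 − 0.9) / 7 = 2.9857%
Σ(R_i − R̄_i)(R_m − R̄_m) = 153.7929  ⇒  Cov = 153.7929 / 6 = 25.6322
Σ(R_m − R̄_m)² = 96.2886  ⇒  Var(R_m) = 96.2886 / 6 = 16.0481
β = Cov / Var(R_m) = 25.6322 / 16.0481 = 1.5972
E(R) = R_f + β × MRP = 5.56% + 1.5972 × 3.08% = 10.48%

10.48%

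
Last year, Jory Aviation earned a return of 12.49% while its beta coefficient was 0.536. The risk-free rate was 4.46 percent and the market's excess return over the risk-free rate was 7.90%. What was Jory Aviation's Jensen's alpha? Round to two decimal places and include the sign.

+3.80%

CAPM benchmark = R_f + β(R_m − R_f) = 4.46% + 0.536 × 7.90% = 8.69440%
α = actual − benchmark = 12.49% − 8.69440% = +3.80%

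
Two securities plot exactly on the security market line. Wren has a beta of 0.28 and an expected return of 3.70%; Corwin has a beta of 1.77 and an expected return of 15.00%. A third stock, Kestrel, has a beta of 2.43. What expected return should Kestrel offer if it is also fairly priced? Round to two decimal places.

20.01%

MRP (SML slope) = (15.00% − 3.70%) / (1.77 − 0.28) = 11.30% / 1.49 = 7.5839%
R_f (intercept) = 3.70% − 0.28 × 7.5839% = 1.5765%
E(R_Kestrel) = R_f + β × MRP = 1.5765% + 2.43 × 7.5839% = 20.01%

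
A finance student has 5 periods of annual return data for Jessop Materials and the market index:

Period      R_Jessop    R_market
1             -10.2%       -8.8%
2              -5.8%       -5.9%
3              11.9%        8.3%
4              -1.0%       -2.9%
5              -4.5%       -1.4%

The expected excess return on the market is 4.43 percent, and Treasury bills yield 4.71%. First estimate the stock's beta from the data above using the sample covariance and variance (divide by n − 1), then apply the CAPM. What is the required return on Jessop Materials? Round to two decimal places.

Mean R_i = (-10.2 − 5.8 + 11.9 − 1.0 − 4.5) / 5 = -1.9200%
Mean R_m = (-8.8 − 5.9 + 8.3 − 2.9 − 1.4) / 5 = -2.1400%
Σ(R_i − R̄_i)(R_m − R̄_m) = 211.4060  ⇒  Cov = 211.4060 / 4 = 52.8515
Σ(R_m − R̄_m)² = 168.6120  ⇒  Var(R_m) = 168.6120 / 4 = 42.1530
β = Cov / Var(R_m) = 52.8515 / 42.1530 = 1.2538
E(R) = R_f + β × MRP = 4.71% + 1.2538 × 4.43% = 10.26%

10.26%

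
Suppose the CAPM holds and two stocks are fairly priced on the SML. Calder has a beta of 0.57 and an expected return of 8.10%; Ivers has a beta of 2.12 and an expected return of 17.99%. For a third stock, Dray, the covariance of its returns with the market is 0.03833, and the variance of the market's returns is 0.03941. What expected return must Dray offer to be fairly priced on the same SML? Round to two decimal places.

10.67%

MRP = (17.99% − 8.10%) / (2.12 − 0.57) = 6.3806%
R_f = 8.10% − 0.57 × 6.3806% = 4.4631%
β_Dray = Cov / Var(R_m) = 0.03833 / 0.03941 = 0.9726
E(R_Dray) = R_f + β × MRP = 4.4631% + 0.9726 × 6.3806% = 10.67%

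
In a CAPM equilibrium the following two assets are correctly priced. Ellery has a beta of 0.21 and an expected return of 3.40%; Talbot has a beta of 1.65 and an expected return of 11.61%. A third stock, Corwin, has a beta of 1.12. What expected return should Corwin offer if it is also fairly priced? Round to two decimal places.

MRP (SML slope) = (11.61% − 3.40%) / (1.65 − 0.21) = 8.21% / 1.44 = 5.7014%
R_f (intercept) = 3.40% − 0.21 × 5.7014% = 2.2027%
E(R_Corwin) = R_f + β × MRP = 2.2027% + 1.12 × 5.7014% = 8.59%

8.59%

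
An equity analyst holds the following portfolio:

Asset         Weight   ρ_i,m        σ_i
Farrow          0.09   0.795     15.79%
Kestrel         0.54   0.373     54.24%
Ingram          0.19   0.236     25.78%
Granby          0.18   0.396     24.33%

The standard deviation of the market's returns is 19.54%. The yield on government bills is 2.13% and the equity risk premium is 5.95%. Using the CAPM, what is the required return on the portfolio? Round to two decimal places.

β_Farrow = 0.795 × 15.79% / 19.54% = 0.6424
β_Kestrel = 0.373 × 54.24% / 19.54% = 1.0354
β_Ingram = 0.236 × 25.78% / 19.54% = 0.3114
β_Granby = 0.396 × 24.33% / 19.54% = 0.4931
β_P = Σ w_i β_i = 0.09×0.6424 + 0.54×1.0354 + 0.19×0.3114 + 0.18×0.4931 = 0.7649
E(R_P) = R_f + β_P × MRP = 2.13% + 0.7649 × 5.95% = 6.68%

6.68%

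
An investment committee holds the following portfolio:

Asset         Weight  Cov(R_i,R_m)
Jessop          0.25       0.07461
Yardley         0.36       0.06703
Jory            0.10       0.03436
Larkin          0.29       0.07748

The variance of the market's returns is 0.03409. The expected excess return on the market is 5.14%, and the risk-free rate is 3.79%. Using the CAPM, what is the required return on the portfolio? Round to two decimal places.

β_Jessop = 0.07461 / 0.03409 = 2.1886
β_Yardley = 0.06703 / 0.03409 = 1.9663
β_Jory = 0.03436 / 0.03409 = 1.0079
β_Larkin = 0.07748 / 0.03409 = 2.2728
β_P = Σ w_i β_i = 0.25×2.1886 + 0.36×1.9663 + 0.10×1.0079 + 0.29×2.2728 = 2.0149
E(R_P) = R_f + β_P × MRP = 3.79% + 2.0149 × 5.14% = 14.15%

14.15%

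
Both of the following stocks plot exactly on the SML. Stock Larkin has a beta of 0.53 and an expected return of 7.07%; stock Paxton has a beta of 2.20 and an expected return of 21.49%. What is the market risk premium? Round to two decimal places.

Both satisfy E(R) = R_f + β·MRP, so the slope of the SML is
MRP = (21.49% − 7.07%) / (2.20 − 0.53) = 14.42% / 1.67 = 8.6347%

8.63%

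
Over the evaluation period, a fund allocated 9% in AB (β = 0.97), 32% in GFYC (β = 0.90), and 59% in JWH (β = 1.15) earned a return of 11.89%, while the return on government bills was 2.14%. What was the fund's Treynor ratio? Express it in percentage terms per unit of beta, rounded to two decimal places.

9.25%

β_P = 0.09×0.97 + 0.32×0.90 + 0.59×1.15 = 1.0538
Treynor = (R_P − R_f) / β_P = (11.89% − 2.14%) / 1.0538 = 9.75% / 1.0538 = 9.25%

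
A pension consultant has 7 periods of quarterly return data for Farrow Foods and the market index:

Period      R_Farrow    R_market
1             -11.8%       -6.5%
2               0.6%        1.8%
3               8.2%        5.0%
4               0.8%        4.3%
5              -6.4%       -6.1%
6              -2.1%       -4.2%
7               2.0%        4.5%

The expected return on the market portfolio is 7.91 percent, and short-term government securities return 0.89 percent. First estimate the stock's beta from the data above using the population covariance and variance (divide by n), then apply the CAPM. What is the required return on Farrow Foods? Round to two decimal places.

8.50%

Mean R_i = (-11.8 + 0.6 + 8.2 + 0.8 − 6.4 − 2.1 + 2.0) / 7 = -1.2429%
Mean R_m = (-6.5 + 1.8 + 5.0 + 4.3 − 6.1 − 4.2 + 4.5) / 7 = -0.1714%
Σ(R_i − R̄_i)(R_m − R̄_m) = 177.5886  ⇒  Cov = 177.5886 / 7 = 25.3698
Σ(R_m − R̄_m)² = 163.8743  ⇒  Var(R_m) = 163.8743 / 7 = 23.4106
β = Cov / Var(R_m) = 25.3698 / 23.4106 = 1.0837
MRP = 7.91% − 0.89% = 7.02%
E(R) = R_f + β × MRP = 0.89% + 1.0837 × 7.02% = 8.50%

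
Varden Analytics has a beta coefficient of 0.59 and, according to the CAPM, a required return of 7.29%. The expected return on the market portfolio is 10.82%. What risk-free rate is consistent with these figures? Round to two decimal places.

2.21%

E(R) = R_f + β(E(R_m) − R_f) = R_f(1 − β) + β·E(R_m)
7.29% = R_f × (1 − 0.59) + 0.59 × 10.82%
7.29% = R_f × 0.41 + 6.3838%
R_f = (7.29% − 6.3838%) / 0.41 = 2.21%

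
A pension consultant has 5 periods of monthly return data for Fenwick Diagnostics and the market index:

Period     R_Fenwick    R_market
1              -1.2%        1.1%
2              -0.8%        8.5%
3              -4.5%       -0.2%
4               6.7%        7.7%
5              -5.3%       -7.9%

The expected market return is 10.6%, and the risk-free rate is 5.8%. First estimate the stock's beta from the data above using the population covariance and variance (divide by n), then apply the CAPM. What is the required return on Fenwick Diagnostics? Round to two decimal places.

Mean R_i = (-1.2 − 0.8 − 4.5 + 6.7 − 5.3) / 5 = -1.0200%
Mean R_m = (1.1 + 8.5 − 0.2 + 7.7 − 7.9) / 5 = 1.8400%
Σ(R_i − R̄_i)(R_m − R̄_m) = 95.6240  ⇒  Cov = 95.6240 / 5 = 19.1248
Σ(R_m − R̄_m)² = 178.2720  ⇒  Var(R_m) = 178.2720 / 5 = 35.6544
β = Cov / Var(R_m) = 19.1248 / 35.6544 = 0.5364
MRP = 10.6% − 5.8% = 4.80%
E(R) = R_f + β × MRP = 5.8% + 0.5364 × 4.8% = 8.37%

8.37%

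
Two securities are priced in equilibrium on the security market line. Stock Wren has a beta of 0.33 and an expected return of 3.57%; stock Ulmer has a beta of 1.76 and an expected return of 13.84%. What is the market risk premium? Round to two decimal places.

7.18%

Both satisfy E(R) = R_f + β·MRP, so the slope of the SML is
MRP = (13.84% − 3.57%) / (1.76 − 0.33) = 10.27% / 1.43 = 7.1818%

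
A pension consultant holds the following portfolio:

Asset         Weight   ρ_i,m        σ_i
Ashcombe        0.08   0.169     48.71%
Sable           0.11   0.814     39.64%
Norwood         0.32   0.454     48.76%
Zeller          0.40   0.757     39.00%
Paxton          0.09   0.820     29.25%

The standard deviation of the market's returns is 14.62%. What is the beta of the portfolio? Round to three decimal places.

1.728

β_Ashcombe = 0.169 × 48.71% / 14.62% = 0.5631
β_Sable = 0.814 × 39.64% / 14.62% = 2.2070
β_Norwood = 0.454 × 48.76% / 14.62% = 1.5142
β_Zeller = 0.757 × 39.00% / 14.62% = 2.0194
β_Paxton = 0.820 × 29.25% / 14.62% = 1.6406
β_P = Σ w_i β_i = 0.08×0.5631 + 0.11×2.2070 + 0.32×1.5142 + 0.40×2.0194 + 0.09×1.6406 = 1.7278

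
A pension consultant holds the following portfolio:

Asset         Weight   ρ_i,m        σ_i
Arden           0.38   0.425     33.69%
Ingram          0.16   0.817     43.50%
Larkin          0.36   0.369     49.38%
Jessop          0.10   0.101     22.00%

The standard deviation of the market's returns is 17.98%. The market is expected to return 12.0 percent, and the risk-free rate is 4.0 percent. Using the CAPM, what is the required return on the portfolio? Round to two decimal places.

β_Arden = 0.425 × 33.69% / 17.98% = 0.7963
β_Ingram = 0.817 × 43.50% / 17.98% = 1.9766
β_Larkin = 0.369 × 49.38% / 17.98% = 1.0134
β_Jessop = 0.101 × 22.00% / 17.98% = 0.1236
β_P = Σ w_i β_i = 0.38×0.7963 + 0.16×1.9766 + 0.36×1.0134 + 0.10×0.1236 = 0.9960
MRP = 12.0% − 4.0% = 8.00%
E(R_P) = R_f + β_P × MRP = 4.0% + 0.9960 × 8.0% = 11.97%

11.97%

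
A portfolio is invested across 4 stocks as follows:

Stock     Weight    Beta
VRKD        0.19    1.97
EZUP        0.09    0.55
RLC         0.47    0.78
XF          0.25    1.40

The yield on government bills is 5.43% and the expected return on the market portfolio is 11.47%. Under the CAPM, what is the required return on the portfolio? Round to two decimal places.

12.32%

β_P = Σ w_i β_i = 0.19×1.97 + 0.09×0.55 + 0.47×0.78 + 0.25×1.40 = 1.1404
MRP = 11.47% − 5.43% = 6.04%
E(R_P) = R_f + β_P × MRP = 5.43% + 1.1404 × 6.04% = 12.32%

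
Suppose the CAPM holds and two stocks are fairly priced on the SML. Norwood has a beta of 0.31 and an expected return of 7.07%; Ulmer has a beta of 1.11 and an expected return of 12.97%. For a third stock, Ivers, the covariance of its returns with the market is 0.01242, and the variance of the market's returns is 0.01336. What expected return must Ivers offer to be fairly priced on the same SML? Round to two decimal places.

11.64%

MRP = (12.97% − 7.07%) / (1.11 − 0.31) = 7.3750%
R_f = 7.07% − 0.31 × 7.3750% = 4.7838%
β_Ivers = Cov / Var(R_m) = 0.01242 / 0.01336 = 0.9296
E(R_Ivers) = R_f + β × MRP = 4.7838% + 0.9296 × 7.3750% = 11.64%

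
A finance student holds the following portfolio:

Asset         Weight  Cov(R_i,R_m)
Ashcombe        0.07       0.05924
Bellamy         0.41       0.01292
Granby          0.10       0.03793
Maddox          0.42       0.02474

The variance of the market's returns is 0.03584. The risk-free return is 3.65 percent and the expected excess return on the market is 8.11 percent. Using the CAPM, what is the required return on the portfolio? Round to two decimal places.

β_Ashcombe = 0.05924 / 0.03584 = 1.6529
β_Bellamy = 0.01292 / 0.03584 = 0.3605
β_Granby = 0.03793 / 0.03584 = 1.0583
β_Maddox = 0.02474 / 0.03584 = 0.6903
β_P = Σ w_i β_i = 0.07×1.6529 + 0.41×0.3605 + 0.10×1.0583 + 0.42×0.6903 = 0.6593
E(R_P) = R_f + β_P × MRP = 3.65% + 0.6593 × 8.11% = 9.00%

9.00%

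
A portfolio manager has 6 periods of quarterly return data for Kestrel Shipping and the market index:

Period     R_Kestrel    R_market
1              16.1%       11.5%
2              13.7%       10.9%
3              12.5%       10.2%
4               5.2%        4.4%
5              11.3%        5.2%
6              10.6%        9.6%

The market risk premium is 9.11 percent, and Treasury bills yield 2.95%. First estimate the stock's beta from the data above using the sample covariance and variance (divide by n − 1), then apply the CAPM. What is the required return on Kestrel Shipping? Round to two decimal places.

12.02%

Mean R_i = (16.1 + 13.7 + 12.5 + 5.2 + 11.3 + 10.6) / 6 = 11.5667%
Mean R_m = (11.5 + 10.9 + 10.2 + 4.4 + 5.2 + 9.6) / 6 = 8.6333%
Σ(R_i − R̄_i)(R_m − R̄_m) = 46.2267  ⇒  Cov = 46.2267 / 5 = 9.2453
Σ(R_m − R̄_m)² = 46.4533  ⇒  Var(R_m) = 46.4533 / 5 = 9.2907
β = Cov / Var(R_m) = 9.2453 / 9.2907 = 0.9951
E(R) = R_f + β × MRP = 2.95% + 0.9951 × 9.11% = 12.02%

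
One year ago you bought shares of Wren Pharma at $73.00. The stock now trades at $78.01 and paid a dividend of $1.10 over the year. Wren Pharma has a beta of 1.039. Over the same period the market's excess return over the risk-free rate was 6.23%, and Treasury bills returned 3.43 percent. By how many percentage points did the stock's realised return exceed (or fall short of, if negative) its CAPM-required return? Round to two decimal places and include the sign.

-1.53%

Realised HPR = (P1 + D1 − P0) / P0 = (78.01 + 1.10 − 73.00) / 73.00 = 6.11 / 73.00 = 8.3699%
CAPM required = R_f + β·MRP = 3.43% + 1.039 × 6.23% = 9.90297%
α = realised − required = 8.3699% − 9.90297% = -1.53%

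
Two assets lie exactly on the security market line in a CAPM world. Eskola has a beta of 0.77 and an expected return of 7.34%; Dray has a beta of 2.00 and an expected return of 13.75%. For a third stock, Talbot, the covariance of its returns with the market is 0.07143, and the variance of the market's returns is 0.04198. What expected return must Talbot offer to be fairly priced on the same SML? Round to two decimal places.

12.19%

MRP = (13.75% − 7.34%) / (2.00 − 0.77) = 5.2114%
R_f = 7.34% − 0.77 × 5.2114% = 3.3272%
β_Talbot = Cov / Var(R_m) = 0.07143 / 0.04198 = 1.7015
E(R_Talbot) = R_f + β × MRP = 3.3272% + 1.7015 × 5.2114% = 12.19%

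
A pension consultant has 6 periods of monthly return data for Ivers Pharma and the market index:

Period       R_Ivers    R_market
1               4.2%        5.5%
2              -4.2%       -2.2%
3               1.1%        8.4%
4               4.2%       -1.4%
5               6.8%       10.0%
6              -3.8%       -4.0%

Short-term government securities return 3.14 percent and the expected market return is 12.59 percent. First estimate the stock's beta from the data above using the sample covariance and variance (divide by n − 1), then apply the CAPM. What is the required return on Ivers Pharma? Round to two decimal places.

Mean R_i = (4.2 − 4.2 + 1.1 + 4.2 + 6.8 − 3.8) / 6 = 1.3833%
Mean R_m = (5.5 − 2.2 + 8.4 − 1.4 + 10.0 − 4.0) / 6 = 2.7167%
Σ(R_i − R̄_i)(R_m − R̄_m) = 96.3517  ⇒  Cov = 96.3517 / 5 = 19.2703
Σ(R_m − R̄_m)² = 179.3283  ⇒  Var(R_m) = 179.3283 / 5 = 35.8657
β = Cov / Var(R_m) = 19.2703 / 35.8657 = 0.5373
MRP = 12.59% − 3.14% = 9.45%
E(R) = R_f + β × MRP = 3.14% + 0.5373 × 9.45% = 8.22%

8.22%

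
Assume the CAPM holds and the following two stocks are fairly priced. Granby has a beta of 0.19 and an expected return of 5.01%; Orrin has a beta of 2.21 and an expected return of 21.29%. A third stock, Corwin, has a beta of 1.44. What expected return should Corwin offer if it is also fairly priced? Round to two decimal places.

MRP (SML slope) = (21.29% − 5.01%) / (2.21 − 0.19) = 16.28% / 2.02 = 8.0594%
R_f (intercept) = 5.01% − 0.19 × 8.0594% = 3.4787%
E(R_Corwin) = R_f + β × MRP = 3.4787% + 1.44 × 8.0594% = 15.08%

15.08%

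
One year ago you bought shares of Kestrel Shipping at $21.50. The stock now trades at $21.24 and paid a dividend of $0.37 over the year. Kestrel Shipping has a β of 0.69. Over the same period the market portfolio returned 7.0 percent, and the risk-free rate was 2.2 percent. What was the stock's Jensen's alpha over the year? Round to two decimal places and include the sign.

-5.00%

Realised HPR = (P1 + D1 − P0) / P0 = (21.24 + 0.37 − 21.50) / 21.50 = 0.11 / 21.50 = 0.5116%
MRP = 7.0% − 2.2% = 4.80%
CAPM required = R_f + β·MRP = 2.2% + 0.69 × 4.8% = 5.5120%
α = realised − required = 0.5116% − 5.5120% = -5.00%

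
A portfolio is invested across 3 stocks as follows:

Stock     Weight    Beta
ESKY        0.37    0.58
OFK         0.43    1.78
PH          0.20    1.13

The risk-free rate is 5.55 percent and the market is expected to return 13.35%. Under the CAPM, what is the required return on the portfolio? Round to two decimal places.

β_P = Σ w_i β_i = 0.37×0.58 + 0.43×1.78 + 0.20×1.13 = 1.2060
MRP = 13.35% − 5.55% = 7.80%
E(R_P) = R_f + β_P × MRP = 5.55% + 1.2060 × 7.80% = 14.96%

14.96%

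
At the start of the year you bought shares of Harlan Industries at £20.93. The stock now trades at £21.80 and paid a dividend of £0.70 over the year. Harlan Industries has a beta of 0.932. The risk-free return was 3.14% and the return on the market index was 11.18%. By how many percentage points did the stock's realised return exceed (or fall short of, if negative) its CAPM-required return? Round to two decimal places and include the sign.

-3.13%

Realised HPR = (P1 + D1 − P0) / P0 = (21.80 + 0.70 − 20.93) / 20.93 = 1.57 / 20.93 = 7.5012%
MRP = 11.18% − 3.14% = 8.04%
CAPM required = R_f + β·MRP = 3.14% + 0.932 × 8.04% = 10.63328%
α = realised − required = 7.5012% − 10.63328% = -3.13%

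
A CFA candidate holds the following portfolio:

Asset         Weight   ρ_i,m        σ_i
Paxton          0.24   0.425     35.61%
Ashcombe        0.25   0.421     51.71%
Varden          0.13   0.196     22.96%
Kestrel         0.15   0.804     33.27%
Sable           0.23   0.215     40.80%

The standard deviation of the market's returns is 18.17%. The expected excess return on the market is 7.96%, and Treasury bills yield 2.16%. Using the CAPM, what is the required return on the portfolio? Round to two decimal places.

9.03%

β_Paxton = 0.425 × 35.61% / 18.17% = 0.8329
β_Ashcombe = 0.421 × 51.71% / 18.17% = 1.1981
β_Varden = 0.196 × 22.96% / 18.17% = 0.2477
β_Kestrel = 0.804 × 33.27% / 18.17% = 1.4722
β_Sable = 0.215 × 40.80% / 18.17% = 0.4828
β_P = Σ w_i β_i = 0.24×0.8329 + 0.25×1.1981 + 0.13×0.2477 + 0.15×1.4722 + 0.23×0.4828 = 0.8635
E(R_P) = R_f + β_P × MRP = 2.16% + 0.8635 × 7.96% = 9.03%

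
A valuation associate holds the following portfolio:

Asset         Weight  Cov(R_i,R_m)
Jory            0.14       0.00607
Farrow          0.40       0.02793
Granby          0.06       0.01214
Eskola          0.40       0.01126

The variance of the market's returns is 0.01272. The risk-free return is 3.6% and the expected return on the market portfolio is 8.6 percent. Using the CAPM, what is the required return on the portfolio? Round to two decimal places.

10.38%

β_Jory = 0.00607 / 0.01272 = 0.4772
β_Farrow = 0.02793 / 0.01272 = 2.1958
β_Granby = 0.01214 / 0.01272 = 0.9544
β_Eskola = 0.01126 / 0.01272 = 0.8852
β_P = Σ w_i β_i = 0.14×0.4772 + 0.40×2.1958 + 0.06×0.9544 + 0.40×0.8852 = 1.3565
MRP = 8.6% − 3.6% = 5.00%
E(R_P) = R_f + β_P × MRP = 3.6% + 1.3565 × 5.0% = 10.38%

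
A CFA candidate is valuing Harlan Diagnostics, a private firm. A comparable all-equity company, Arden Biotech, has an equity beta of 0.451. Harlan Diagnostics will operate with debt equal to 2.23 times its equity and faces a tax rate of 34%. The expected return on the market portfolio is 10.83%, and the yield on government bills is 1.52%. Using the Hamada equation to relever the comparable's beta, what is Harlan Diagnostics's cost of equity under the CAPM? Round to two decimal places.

11.90%

β_L = β_U × [1 + (1 − t)(D/E)] = 0.451 × [1 + (1 − 0.34) × 2.23]
    = 0.451 × [1 + 0.66 × 2.23] = 0.451 × 2.4718 = 1.1148
MRP = 10.83% − 1.52% = 9.31%
E(R) = R_f + β_L × MRP = 1.52% + 1.1148 × 9.31% = 11.90%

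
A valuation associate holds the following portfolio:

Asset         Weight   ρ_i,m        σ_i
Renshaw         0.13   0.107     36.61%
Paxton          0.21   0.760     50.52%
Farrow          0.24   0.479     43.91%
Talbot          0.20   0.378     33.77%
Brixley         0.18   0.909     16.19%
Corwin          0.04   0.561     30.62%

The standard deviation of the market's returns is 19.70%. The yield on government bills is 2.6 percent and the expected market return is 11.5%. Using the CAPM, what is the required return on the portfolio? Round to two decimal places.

11.41%

β_Renshaw = 0.107 × 36.61% / 19.70% = 0.1988
β_Paxton = 0.760 × 50.52% / 19.70% = 1.9490
β_Farrow = 0.479 × 43.91% / 19.70% = 1.0677
β_Talbot = 0.378 × 33.77% / 19.70% = 0.6480
β_Brixley = 0.909 × 16.19% / 19.70% = 0.7470
β_Corwin = 0.561 × 30.62% / 19.70% = 0.8720
β_P = Σ w_i β_i = 0.13×0.1988 + 0.21×1.9490 + 0.24×1.0677 + 0.20×0.6480 + 0.18×0.7470 + 0.04×0.8720 = 0.9903
MRP = 11.5% − 2.6% = 8.90%
E(R_P) = R_f + β_P × MRP = 2.6% + 0.9903 × 8.9% = 11.41%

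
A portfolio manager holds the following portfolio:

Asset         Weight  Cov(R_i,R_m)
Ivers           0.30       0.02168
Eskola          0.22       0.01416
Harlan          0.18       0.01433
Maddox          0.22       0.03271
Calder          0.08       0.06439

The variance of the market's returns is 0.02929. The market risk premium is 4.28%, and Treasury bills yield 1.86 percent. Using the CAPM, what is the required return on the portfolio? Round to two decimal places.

5.45%

β_Ivers = 0.02168 / 0.02929 = 0.7402
β_Eskola = 0.01416 / 0.02929 = 0.4834
β_Harlan = 0.01433 / 0.02929 = 0.4892
β_Maddox = 0.03271 / 0.02929 = 1.1168
β_Calder = 0.06439 / 0.02929 = 2.1984
β_P = Σ w_i β_i = 0.30×0.7402 + 0.22×0.4834 + 0.18×0.4892 + 0.22×1.1168 + 0.08×2.1984 = 0.8380
E(R_P) = R_f + β_P × MRP = 1.86% + 0.8380 × 4.28% = 5.45%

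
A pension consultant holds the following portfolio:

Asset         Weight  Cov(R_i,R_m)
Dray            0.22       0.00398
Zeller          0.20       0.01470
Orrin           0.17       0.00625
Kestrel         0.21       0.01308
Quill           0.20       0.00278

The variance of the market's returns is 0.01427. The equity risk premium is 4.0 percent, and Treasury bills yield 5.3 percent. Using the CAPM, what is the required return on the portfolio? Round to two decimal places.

7.59%

β_Dray = 0.00398 / 0.01427 = 0.2789
β_Zeller = 0.01470 / 0.01427 = 1.0301
β_Orrin = 0.00625 / 0.01427 = 0.4380
β_Kestrel = 0.01308 / 0.01427 = 0.9166
β_Quill = 0.00278 / 0.01427 = 0.1948
β_P = Σ w_i β_i = 0.22×0.2789 + 0.20×1.0301 + 0.17×0.4380 + 0.21×0.9166 + 0.20×0.1948 = 0.5733
E(R_P) = R_f + β_P × MRP = 5.3% + 0.5733 × 4.0% = 7.59%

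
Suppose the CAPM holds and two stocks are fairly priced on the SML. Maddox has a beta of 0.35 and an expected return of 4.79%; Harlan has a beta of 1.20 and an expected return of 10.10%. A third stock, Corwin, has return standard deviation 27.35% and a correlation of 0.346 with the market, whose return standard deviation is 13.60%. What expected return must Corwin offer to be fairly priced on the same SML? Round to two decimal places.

MRP = (10.10% − 4.79%) / (1.20 − 0.35) = 6.2471%
R_f = 4.79% − 0.35 × 6.2471% = 2.6035%
β_Corwin = ρ·σ_i/σ_m = 0.346 × 27.35 / 13.60 = 0.6958
E(R_Corwin) = R_f + β × MRP = 2.6035% + 0.6958 × 6.2471% = 6.95%

6.95%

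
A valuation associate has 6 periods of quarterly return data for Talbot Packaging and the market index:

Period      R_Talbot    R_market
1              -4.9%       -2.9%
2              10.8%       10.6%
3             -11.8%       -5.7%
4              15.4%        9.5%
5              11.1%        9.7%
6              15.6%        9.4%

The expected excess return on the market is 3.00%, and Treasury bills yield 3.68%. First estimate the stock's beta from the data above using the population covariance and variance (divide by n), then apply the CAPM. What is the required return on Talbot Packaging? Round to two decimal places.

8.26%

Mean R_i = (-4.9 + 10.8 − 11.8 + 15.4 + 11.1 + 15.6) / 6 = 6.0333%
Mean R_m = (-2.9 + 10.6 − 5.7 + 9.5 + 9.7 + 9.4) / 6 = 5.1000%
Σ(R_i − R̄_i)(R_m − R̄_m) = 411.9400  ⇒  Cov = 411.9400 / 6 = 68.6567
Σ(R_m − R̄_m)² = 269.9000  ⇒  Var(R_m) = 269.9000 / 6 = 44.9833
β = Cov / Var(R_m) = 68.6567 / 44.9833 = 1.5263
E(R) = R_f + β × MRP = 3.68% + 1.5263 × 3.00% = 8.26%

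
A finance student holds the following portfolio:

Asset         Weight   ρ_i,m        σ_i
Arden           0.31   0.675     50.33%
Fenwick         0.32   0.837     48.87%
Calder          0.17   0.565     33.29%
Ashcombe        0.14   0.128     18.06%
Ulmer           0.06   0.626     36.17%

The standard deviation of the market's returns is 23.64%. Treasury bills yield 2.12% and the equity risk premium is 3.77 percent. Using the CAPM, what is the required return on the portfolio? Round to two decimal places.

β_Arden = 0.675 × 50.33% / 23.64% = 1.4371
β_Fenwick = 0.837 × 48.87% / 23.64% = 1.7303
β_Calder = 0.565 × 33.29% / 23.64% = 0.7956
β_Ashcombe = 0.128 × 18.06% / 23.64% = 0.0978
β_Ulmer = 0.626 × 36.17% / 23.64% = 0.9578
β_P = Σ w_i β_i = 0.31×1.4371 + 0.32×1.7303 + 0.17×0.7956 + 0.14×0.0978 + 0.06×0.9578 = 1.2056
E(R_P) = R_f + β_P × MRP = 2.12% + 1.2056 × 3.77% = 6.67%

6.67%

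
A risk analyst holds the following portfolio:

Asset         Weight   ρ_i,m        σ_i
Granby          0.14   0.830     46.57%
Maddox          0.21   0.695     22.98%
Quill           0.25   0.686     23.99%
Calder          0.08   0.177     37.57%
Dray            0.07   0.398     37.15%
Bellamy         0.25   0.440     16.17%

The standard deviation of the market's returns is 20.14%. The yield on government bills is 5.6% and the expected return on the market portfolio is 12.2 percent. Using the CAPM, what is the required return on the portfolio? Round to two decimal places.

10.92%

β_Granby = 0.830 × 46.57% / 20.14% = 1.9192
β_Maddox = 0.695 × 22.98% / 20.14% = 0.7930
β_Quill = 0.686 × 23.99% / 20.14% = 0.8171
β_Calder = 0.177 × 37.57% / 20.14% = 0.3302
β_Dray = 0.398 × 37.15% / 20.14% = 0.7341
β_Bellamy = 0.440 × 16.17% / 20.14% = 0.3533
β_P = Σ w_i β_i = 0.14×1.9192 + 0.21×0.7930 + 0.25×0.8171 + 0.08×0.3302 + 0.07×0.7341 + 0.25×0.3533 = 0.8056
MRP = 12.2% − 5.6% = 6.60%
E(R_P) = R_f + β_P × MRP = 5.6% + 0.8056 × 6.6% = 10.92%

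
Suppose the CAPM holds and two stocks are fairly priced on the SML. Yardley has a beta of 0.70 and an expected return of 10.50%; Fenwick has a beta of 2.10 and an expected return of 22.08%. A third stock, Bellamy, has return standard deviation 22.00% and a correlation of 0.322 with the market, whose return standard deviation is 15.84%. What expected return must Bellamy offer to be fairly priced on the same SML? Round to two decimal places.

MRP = (22.08% − 10.50%) / (2.10 − 0.70) = 8.2714%
R_f = 10.50% − 0.70 × 8.2714% = 4.7100%
β_Bellamy = ρ·σ_i/σ_m = 0.322 × 22.00 / 15.84 = 0.4472
E(R_Bellamy) = R_f + β × MRP = 4.7100% + 0.4472 × 8.2714% = 8.41%

8.41%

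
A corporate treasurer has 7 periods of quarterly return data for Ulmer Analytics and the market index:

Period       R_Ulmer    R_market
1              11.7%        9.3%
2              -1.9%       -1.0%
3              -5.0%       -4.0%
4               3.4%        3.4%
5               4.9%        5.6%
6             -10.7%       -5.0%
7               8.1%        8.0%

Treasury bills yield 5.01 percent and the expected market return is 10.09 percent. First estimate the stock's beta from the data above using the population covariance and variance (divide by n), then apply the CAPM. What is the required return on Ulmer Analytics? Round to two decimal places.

Mean R_i = (11.7 − 1.9 − 5.0 + 3.4 + 4.9 − 10.7 + 8.1) / 7 = 1.5000%
Mean R_m = (9.3 − 1.0 − 4.0 + 3.4 + 5.6 − 5.0 + 8.0) / 7 = 2.3286%
Σ(R_i − R̄_i)(R_m − R̄_m) = 263.5600  ⇒  Cov = 263.5600 / 7 = 37.6514
Σ(R_m − R̄_m)² = 197.4543  ⇒  Var(R_m) = 197.4543 / 7 = 28.2078
β = Cov / Var(R_m) = 37.6514 / 28.2078 = 1.3348
MRP = 10.09% − 5.01% = 5.08%
E(R) = R_f + β × MRP = 5.01% + 1.3348 × 5.08% = 11.79%

11.79%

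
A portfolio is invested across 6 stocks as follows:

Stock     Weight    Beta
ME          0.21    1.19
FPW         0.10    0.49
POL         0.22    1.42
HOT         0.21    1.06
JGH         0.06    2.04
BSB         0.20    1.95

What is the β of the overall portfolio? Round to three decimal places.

β_P = Σ w_i β_i = 0.21×1.19 + 0.10×0.49 + 0.22×1.42 + 0.21×1.06 + 0.06×2.04 + 0.20×1.95 = 1.3463

1.346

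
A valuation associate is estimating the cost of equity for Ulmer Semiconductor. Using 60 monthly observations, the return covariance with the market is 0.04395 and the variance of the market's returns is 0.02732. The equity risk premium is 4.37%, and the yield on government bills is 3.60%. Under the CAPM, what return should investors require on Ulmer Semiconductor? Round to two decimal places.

β = Cov(R_i, R_m) / Var(R_m) = 0.04395 / 0.02732 = 1.6087
E(R) = R_f + β × MRP = 3.60% + 1.6087 × 4.37% = 10.63%

10.63%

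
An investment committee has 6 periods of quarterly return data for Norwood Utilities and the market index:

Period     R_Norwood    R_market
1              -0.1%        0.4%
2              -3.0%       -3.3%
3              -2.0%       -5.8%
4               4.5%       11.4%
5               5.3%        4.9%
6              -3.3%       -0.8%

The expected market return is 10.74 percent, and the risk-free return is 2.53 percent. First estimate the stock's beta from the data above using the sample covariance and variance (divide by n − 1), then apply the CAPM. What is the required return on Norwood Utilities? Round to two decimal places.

Mean R_i = (-0.1 − 3.0 − 2.0 + 4.5 + 5.3 − 3.3) / 6 = 0.2333%
Mean R_m = (0.4 − 3.3 − 5.8 + 11.4 + 4.9 − 0.8) / 6 = 1.1333%
Σ(R_i − R̄_i)(R_m − R̄_m) = 99.7833  ⇒  Cov = 99.7833 / 5 = 19.9567
Σ(R_m − R̄_m)² = 191.5933  ⇒  Var(R_m) = 191.5933 / 5 = 38.3187
β = Cov / Var(R_m) = 19.9567 / 38.3187 = 0.5208
MRP = 10.74% − 2.53% = 8.21%
E(R) = R_f + β × MRP = 2.53% + 0.5208 × 8.21% = 6.81%

6.81%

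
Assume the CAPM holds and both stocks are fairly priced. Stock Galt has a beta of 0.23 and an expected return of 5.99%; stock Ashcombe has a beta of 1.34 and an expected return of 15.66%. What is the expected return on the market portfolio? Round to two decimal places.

12.70%

Both satisfy E(R) = R_f + β·MRP, so the slope of the SML is
MRP = (15.66% − 5.99%) / (1.34 − 0.23) = 9.67% / 1.11 = 8.7117%
R_f = E(R_Galt) − β_Galt·MRP = 5.99% − 0.23 × 8.7117% = 3.9863%
E(R_m) = R_f + MRP = 3.9863% + 8.7117% = 12.70%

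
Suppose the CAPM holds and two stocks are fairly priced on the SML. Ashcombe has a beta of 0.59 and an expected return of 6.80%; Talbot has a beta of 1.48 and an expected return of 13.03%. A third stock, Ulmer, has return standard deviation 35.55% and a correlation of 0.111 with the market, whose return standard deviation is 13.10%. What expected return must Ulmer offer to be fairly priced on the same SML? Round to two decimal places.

4.78%

MRP = (13.03% − 6.80%) / (1.48 − 0.59) = 7.0000%
R_f = 6.80% − 0.59 × 7.0000% = 2.6700%
β_Ulmer = ρ·σ_i/σ_m = 0.111 × 35.55 / 13.10 = 0.3012
E(R_Ulmer) = R_f + β × MRP = 2.6700% + 0.3012 × 7.0000% = 4.78%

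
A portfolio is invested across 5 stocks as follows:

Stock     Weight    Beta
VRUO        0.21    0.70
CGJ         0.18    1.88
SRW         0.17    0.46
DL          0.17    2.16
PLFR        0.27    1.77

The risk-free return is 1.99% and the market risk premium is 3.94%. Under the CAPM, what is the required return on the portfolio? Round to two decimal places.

7.54%

β_P = Σ w_i β_i = 0.21×0.70 + 0.18×1.88 + 0.17×0.46 + 0.17×2.16 + 0.27×1.77 = 1.4087
E(R_P) = R_f + β_P × MRP = 1.99% + 1.4087 × 3.94% = 7.54%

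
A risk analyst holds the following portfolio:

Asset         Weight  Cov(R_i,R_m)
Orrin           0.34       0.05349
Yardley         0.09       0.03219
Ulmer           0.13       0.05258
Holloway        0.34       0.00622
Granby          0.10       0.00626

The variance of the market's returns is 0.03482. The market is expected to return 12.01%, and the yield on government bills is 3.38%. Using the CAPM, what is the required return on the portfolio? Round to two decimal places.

10.98%

β_Orrin = 0.05349 / 0.03482 = 1.5362
β_Yardley = 0.03219 / 0.03482 = 0.9245
β_Ulmer = 0.05258 / 0.03482 = 1.5101
β_Holloway = 0.00622 / 0.03482 = 0.1786
β_Granby = 0.00626 / 0.03482 = 0.1798
β_P = Σ w_i β_i = 0.34×1.5362 + 0.09×0.9245 + 0.13×1.5101 + 0.34×0.1786 + 0.10×0.1798 = 0.8805
MRP = 12.01% − 3.38% = 8.63%
E(R_P) = R_f + β_P × MRP = 3.38% + 0.8805 × 8.63% = 10.98%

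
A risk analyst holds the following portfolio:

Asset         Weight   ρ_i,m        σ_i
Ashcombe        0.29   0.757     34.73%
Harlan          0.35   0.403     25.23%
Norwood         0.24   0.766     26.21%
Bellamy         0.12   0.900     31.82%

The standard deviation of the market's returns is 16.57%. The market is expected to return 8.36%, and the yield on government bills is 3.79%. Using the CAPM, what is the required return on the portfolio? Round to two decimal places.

β_Ashcombe = 0.757 × 34.73% / 16.57% = 1.5866
β_Harlan = 0.403 × 25.23% / 16.57% = 0.6136
β_Norwood = 0.766 × 26.21% / 16.57% = 1.2116
β_Bellamy = 0.900 × 31.82% / 16.57% = 1.7283
β_P = Σ w_i β_i = 0.29×1.5866 + 0.35×0.6136 + 0.24×1.2116 + 0.12×1.7283 = 1.1731
MRP = 8.36% − 3.79% = 4.57%
E(R_P) = R_f + β_P × MRP = 3.79% + 1.1731 × 4.57% = 9.15%

9.15%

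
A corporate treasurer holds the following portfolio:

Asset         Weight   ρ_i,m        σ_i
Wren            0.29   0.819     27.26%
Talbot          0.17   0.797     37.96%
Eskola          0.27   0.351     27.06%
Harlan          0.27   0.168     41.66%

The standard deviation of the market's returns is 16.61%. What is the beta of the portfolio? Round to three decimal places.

β_Wren = 0.819 × 27.26% / 16.61% = 1.3441
β_Talbot = 0.797 × 37.96% / 16.61% = 1.8214
β_Eskola = 0.351 × 27.06% / 16.61% = 0.5718
β_Harlan = 0.168 × 41.66% / 16.61% = 0.4214
β_P = Σ w_i β_i = 0.29×1.3441 + 0.17×1.8214 + 0.27×0.5718 + 0.27×0.4214 = 0.9676

0.968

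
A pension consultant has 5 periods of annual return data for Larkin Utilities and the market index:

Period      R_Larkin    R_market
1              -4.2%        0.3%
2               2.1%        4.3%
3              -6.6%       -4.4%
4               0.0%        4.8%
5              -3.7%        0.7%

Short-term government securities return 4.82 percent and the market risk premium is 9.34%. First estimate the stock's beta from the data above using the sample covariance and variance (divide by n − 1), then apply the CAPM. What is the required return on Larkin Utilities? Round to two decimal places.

13.04%

Mean R_i = (-4.2 + 2.1 − 6.6 + 0.0 − 3.7) / 5 = -2.4800%
Mean R_m = (0.3 + 4.3 − 4.4 + 4.8 + 0.7) / 5 = 1.1400%
Σ(R_i − R̄_i)(R_m − R̄_m) = 48.3560  ⇒  Cov = 48.3560 / 4 = 12.0890
Σ(R_m − R̄_m)² = 54.9720  ⇒  Var(R_m) = 54.9720 / 4 = 13.7430
β = Cov / Var(R_m) = 12.0890 / 13.7430 = 0.8796
E(R) = R_f + β × MRP = 4.82% + 0.8796 × 9.34% = 13.04%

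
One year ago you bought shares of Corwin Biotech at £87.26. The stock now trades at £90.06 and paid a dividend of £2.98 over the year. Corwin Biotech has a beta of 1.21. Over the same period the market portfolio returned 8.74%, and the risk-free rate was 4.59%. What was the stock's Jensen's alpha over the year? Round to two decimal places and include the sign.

Realised HPR = (P1 + D1 − P0) / P0 = (90.06 + 2.98 − 87.26) / 87.26 = 5.78 / 87.26 = 6.6239%
MRP = 8.74% − 4.59% = 4.15%
CAPM required = R_f + β·MRP = 4.59% + 1.21 × 4.15% = 9.6115%
α = realised − required = 6.6239% − 9.6115% = -2.99%

-2.99%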